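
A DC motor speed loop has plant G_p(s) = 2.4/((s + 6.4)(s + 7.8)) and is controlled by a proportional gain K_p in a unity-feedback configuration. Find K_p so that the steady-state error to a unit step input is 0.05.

K_p = 395

The loop is type 0, so e_ss(step) = 1/(1 + K_pos) with K_pos = K_p·G_p(0).
G_p(0) = 0.04808. Require 1/(1 + K_p·0.04808) = 0.05, so 1 + 0.04808·K_p = 20.
K_p = (20 − 1)/0.04808 = 395.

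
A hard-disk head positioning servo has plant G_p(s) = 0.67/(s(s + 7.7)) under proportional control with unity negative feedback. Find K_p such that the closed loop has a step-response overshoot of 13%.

K_p = 74.6

From %OS = 100·exp(−πζ/√(1−ζ²)) = 13%, ζ = −ln(0.13)/√(π²+ln²(0.13)) = 0.5446.
Characteristic equation s² + 7.7s + 0.67K_p = 0 gives ζ = 7.7/(2√(0.67K_p)).
Setting ζ = 0.5446: √(0.67K_p) = 7.7/(2·0.5446) = 7.069, so K_p = 49.97/0.67 = 74.6.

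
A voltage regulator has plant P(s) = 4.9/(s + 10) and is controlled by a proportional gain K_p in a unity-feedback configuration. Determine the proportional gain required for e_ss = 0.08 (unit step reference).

Steady-state error for a unit step on this type-0 loop is 1/(1 + K_p·P(0)).
P(0) = 0.49. Require 1/(1 + K_p·0.49) = 0.08, so 1 + 0.49·K_p = 12.5.
K_p = (12.5 − 1)/0.49 = 23.5.

K_p = 23.5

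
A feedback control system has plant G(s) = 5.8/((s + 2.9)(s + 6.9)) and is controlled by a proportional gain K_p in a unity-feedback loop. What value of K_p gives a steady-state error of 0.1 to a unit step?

The loop is type 0, so e_ss(step) = 1/(1 + K_pos) with K_pos = K_p·G(0).
G(0) = 0.2899. Require 1/(1 + K_p·0.2899) = 0.1, so 1 + 0.2899·K_p = 10.
K_p = (10 − 1)/0.2899 = 31.1.

K_p = 31.1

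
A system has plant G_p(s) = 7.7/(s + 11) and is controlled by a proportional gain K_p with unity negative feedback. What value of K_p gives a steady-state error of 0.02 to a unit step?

K_p = 70

For a type-0 loop with proportional control, e_ss = 1/(1 + K_p·G_p(0)).
G_p(0) = 0.7. Require 1/(1 + K_p·0.7) = 0.02, so 1 + 0.7·K_p = 50.
K_p = (50 − 1)/0.7 = 70.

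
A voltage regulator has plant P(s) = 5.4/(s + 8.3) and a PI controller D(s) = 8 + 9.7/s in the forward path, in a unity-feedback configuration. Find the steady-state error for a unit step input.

0

The open loop D(s)P(s) has a pole at the origin (type 1), so the static position error constant is infinite and e_ss = 1/(1+∞) = 0.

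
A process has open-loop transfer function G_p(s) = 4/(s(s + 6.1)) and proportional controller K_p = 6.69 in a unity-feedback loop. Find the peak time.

T_p = 0.752 s

The closed-loop denominator s² + 6.1s + 26.76 gives ω_n = √26.76 = 5.173 and ζ = 6.1/(2ω_n) = 0.5896.
Damped frequency ω_d = ω_n√(1−ζ²) = 4.178 rad/s, so peak time T_p = π/ω_d = 0.752 s.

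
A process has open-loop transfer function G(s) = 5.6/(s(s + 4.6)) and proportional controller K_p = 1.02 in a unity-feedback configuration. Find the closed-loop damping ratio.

With unity feedback the closed-loop characteristic equation is s² + 4.6s + 1.02·5.6 = s² + 4.6s + 5.712 = 0.
So ω_n² = 5.712 ⇒ ω_n = 2.39 rad/s, and ζ = 4.6/(2ω_n) = 0.962.

ζ = 0.962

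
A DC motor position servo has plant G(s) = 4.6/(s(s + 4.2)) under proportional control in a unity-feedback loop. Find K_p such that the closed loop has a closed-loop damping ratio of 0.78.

K_p = 1.58

Closed-loop characteristic equation: s² + 4.2s + K_p·4.6 = 0.
So ω_n = √(4.6K_p) and 2ζω_n = 4.2, giving ζ = 4.2/(2√(4.6K_p)).
Setting ζ = 0.78: √(4.6K_p) = 4.2/(2·0.78) = 2.692, so K_p = 7.249/4.6 = 1.58.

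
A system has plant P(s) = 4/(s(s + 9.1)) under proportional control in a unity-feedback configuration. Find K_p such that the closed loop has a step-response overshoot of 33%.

From %OS = 100·exp(−πζ/√(1−ζ²)) = 33%, ζ = −ln(0.33)/√(π²+ln²(0.33)) = 0.3328.
Characteristic equation s² + 9.1s + 4K_p = 0 gives ζ = 9.1/(2√(4K_p)).
Setting ζ = 0.3328: √(4K_p) = 9.1/(2·0.3328) = 13.67, so K_p = 186.9/4 = 46.7.

K_p = 46.7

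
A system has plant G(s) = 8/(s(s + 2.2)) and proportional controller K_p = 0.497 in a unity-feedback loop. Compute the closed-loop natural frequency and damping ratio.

1 + K_p·G(s) = 0 gives s² + 2.2s + 3.976 = 0.
Matching s² + 2ζω_n s + ω_n²: ω_n = √3.976 = 1.994 rad/s and 2ζω_n = 2.2, so ζ = 2.2/(2·1.994) = 0.552.

ω_n = 1.99 rad/s, ζ = 0.552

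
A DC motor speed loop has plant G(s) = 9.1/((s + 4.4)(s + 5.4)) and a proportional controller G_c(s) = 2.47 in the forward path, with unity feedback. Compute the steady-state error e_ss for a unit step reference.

The loop is type 0. Static position error constant K_pos = G_c(0)·G(0) = 2.47·0.383 = 0.946.
Steady-state error to a unit step: e_ss = 1/(1+K_pos) = 1/1.946 = 0.514.

0.514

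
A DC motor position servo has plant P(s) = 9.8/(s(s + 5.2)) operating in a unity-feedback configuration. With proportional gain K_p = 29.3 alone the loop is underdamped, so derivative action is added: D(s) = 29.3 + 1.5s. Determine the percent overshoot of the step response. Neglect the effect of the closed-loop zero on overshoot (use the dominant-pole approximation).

10.2%

Forward path: (29.3 + 1.5s)·9.8/(s(s+5.2)). The closed-loop characteristic equation is s² + (5.2 + 9.8·1.5)s + 9.8·29.3 = 0.
That is s² + 19.9s + 287.1 = 0, so ω_n = 16.95 rad/s and ζ = 19.9/(2·16.95) = 0.5872.
%OS = 100·exp(−πζ/√(1−ζ²)) = 10.2%.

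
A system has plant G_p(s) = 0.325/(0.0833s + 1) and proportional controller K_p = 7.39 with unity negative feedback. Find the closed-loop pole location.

s = -40.84

Closed loop: T(s) = K_p·G_p/(1+K_p·G_p) = 2.402/(0.0833s + 1 + 2.402), with pole at s = −(1 + 2.402)/0.0833 = −40.84.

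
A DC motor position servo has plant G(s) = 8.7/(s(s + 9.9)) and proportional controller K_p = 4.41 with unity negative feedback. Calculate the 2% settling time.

T_s ≈ 0.808 s

From 1 + K_pG(s) = 0: s² + 9.9s + 38.37 = 0 ⇒ ω_n = 6.194, ζ = 0.7991.
2% settling time T_s ≈ 4/(ζω_n) = 4/4.95 = 0.808 s.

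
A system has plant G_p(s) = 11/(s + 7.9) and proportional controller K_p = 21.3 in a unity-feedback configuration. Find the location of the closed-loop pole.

s = -242.2

Closed-loop transfer function: T(s) = K_p·G_p(s)/(1 + K_p·G_p(s)) = 234.3/(s + 7.9 + 234.3) = 234.3/(s + 242.2).
The closed-loop pole is at s = −242.2.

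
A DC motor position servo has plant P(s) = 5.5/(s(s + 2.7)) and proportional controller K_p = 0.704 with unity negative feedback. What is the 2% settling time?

T_s ≈ 2.96 s

Closed-loop characteristic equation: s² + 2.7s + 3.872 = 0, so ω_n = 1.968 rad/s and ζ = 2.7/(2·1.968) = 0.6861.
2% settling time T_s ≈ 4/(ζω_n) = 4/1.35 = 2.96 s.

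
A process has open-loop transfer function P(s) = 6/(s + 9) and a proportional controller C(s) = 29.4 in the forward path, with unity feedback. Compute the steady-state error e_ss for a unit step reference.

The loop is type 0. Static position error constant K_pos = C(0)·P(0) = 29.4·0.6667 = 19.6.
Steady-state error to a unit step: e_ss = 1/(1+K_pos) = 1/20.6 = 0.0485.

0.0485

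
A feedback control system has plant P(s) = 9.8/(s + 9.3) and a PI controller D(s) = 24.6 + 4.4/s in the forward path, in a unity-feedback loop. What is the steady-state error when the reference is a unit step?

The open loop D(s)P(s) has a pole at the origin (type 1), so the static position error constant is infinite and e_ss = 1/(1+∞) = 0.

0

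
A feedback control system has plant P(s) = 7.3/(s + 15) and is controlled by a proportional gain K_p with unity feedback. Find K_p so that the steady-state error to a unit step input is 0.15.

For a type-0 loop with proportional control, e_ss = 1/(1 + K_p·P(0)).
P(0) = 0.4867. Require 1/(1 + K_p·0.4867) = 0.15, so 1 + 0.4867·K_p = 6.667.
K_p = (6.667 − 1)/0.4867 = 11.6.

K_p = 11.6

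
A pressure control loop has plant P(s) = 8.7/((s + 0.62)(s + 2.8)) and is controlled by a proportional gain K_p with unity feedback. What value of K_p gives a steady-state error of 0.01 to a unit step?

K_p = 19.8

The loop is type 0, so e_ss(step) = 1/(1 + K_pos) with K_pos = K_p·P(0).
P(0) = 5.012. Require 1/(1 + K_p·5.012) = 0.01, so 1 + 5.012·K_p = 100.
K_p = (100 − 1)/5.012 = 19.8.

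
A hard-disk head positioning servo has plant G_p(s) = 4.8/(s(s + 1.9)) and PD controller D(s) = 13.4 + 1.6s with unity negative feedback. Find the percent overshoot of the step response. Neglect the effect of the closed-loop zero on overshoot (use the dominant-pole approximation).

9.64%

Forward path: (13.4 + 1.6s)·4.8/(s(s+1.9)). The closed-loop characteristic equation is s² + (1.9 + 4.8·1.6)s + 4.8·13.4 = 0.
That is s² + 9.58s + 64.32 = 0, so ω_n = 8.02 rad/s and ζ = 9.58/(2·8.02) = 0.5973.
%OS = 100·exp(−πζ/√(1−ζ²)) = 9.64%.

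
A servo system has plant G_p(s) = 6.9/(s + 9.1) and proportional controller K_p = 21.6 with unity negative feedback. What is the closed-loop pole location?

Closed-loop transfer function: T(s) = K_p·G_p(s)/(1 + K_p·G_p(s)) = 149/(s + 9.1 + 149) = 149/(s + 158.1).
The closed-loop pole is at s = −158.1.

s = -158.1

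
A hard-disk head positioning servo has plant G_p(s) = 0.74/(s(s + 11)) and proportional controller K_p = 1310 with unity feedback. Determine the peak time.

T_p = 0.103 s

From 1 + K_pG_p(s) = 0: s² + 11s + 969.4 = 0 ⇒ ω_n = 31.14, ζ = 0.1766.
Damped frequency ω_d = ω_n√(1−ζ²) = 30.65 rad/s, so peak time T_p = π/ω_d = 0.103 s.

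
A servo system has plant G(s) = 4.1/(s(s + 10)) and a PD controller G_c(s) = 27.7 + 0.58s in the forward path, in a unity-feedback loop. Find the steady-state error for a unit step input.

The open loop G_c(s)G(s) has a pole at the origin (type 1), so the static position error constant is infinite and e_ss = 1/(1+∞) = 0.

0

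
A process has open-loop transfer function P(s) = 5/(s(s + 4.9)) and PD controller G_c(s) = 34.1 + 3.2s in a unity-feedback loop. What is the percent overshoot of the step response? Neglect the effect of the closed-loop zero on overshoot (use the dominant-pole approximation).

Forward path: (34.1 + 3.2s)·5/(s(s+4.9)). The closed-loop characteristic equation is s² + (4.9 + 5·3.2)s + 5·34.1 = 0.
That is s² + 20.9s + 170.5 = 0, so ω_n = 13.06 rad/s and ζ = 20.9/(2·13.06) = 0.8003.
%OS = 100·exp(−πζ/√(1−ζ²)) = 1.51%.

1.51%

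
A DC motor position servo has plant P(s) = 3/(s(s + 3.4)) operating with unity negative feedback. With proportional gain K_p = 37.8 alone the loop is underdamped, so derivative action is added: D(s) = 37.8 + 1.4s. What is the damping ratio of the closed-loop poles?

ζ = 0.357

Forward path: (37.8 + 1.4s)·3/(s(s+3.4)). The closed-loop characteristic equation is s² + (3.4 + 3·1.4)s + 3·37.8 = 0.
That is s² + 7.6s + 113.4 = 0, so ω_n = 10.65 rad/s and ζ = 7.6/(2·10.65) = 0.3568.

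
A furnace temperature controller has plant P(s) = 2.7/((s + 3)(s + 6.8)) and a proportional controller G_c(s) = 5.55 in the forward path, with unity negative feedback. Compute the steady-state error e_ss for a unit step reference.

The loop is type 0. Static position error constant K_pos = G_c(0)·P(0) = 5.55·0.1324 = 0.7346.
Steady-state error to a unit step: e_ss = 1/(1+K_pos) = 1/1.735 = 0.577.

0.577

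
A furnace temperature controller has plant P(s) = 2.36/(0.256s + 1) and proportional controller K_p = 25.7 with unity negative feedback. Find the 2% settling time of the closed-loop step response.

T_s ≈ 0.0166 s

Closed loop: T(s) = K_p·P/(1+K_p·P) = 60.65/(0.256s + 1 + 60.65), with pole at s = −(1 + 60.65)/0.256 = −240.8.
τ = 1/240.8 = 0.004152 s, so 2% settling time ≈ 4τ = 0.0166 s.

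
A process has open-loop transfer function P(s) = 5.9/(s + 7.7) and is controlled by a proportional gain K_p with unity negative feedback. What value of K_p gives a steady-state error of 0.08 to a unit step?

For a type-0 loop with proportional control, e_ss = 1/(1 + K_p·P(0)).
P(0) = 0.7662. Require 1/(1 + K_p·0.7662) = 0.08, so 1 + 0.7662·K_p = 12.5.
K_p = (12.5 − 1)/0.7662 = 15.

K_p = 15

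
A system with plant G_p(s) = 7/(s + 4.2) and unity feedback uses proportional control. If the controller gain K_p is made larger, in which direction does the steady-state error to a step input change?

e_ss = 1/(1 + K_p·G_p(0)); a larger K_p raises the denominator, so e_ss decreases.

decrease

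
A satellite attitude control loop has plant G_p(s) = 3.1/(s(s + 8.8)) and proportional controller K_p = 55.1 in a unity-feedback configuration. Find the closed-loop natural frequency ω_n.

ω_n = 13.1 rad/s

With unity feedback the closed-loop characteristic equation is s² + 8.8s + 55.1·3.1 = s² + 8.8s + 170.8 = 0.
Matching s² + 2ζω_n s + ω_n²: ω_n = √170.8 = 13.07 rad/s and 2ζω_n = 8.8, so ζ = 8.8/(2·13.07) = 0.337.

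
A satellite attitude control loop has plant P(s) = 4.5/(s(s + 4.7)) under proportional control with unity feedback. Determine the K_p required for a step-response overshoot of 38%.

From %OS = 100·exp(−πζ/√(1−ζ²)) = 38%, ζ = −ln(0.38)/√(π²+ln²(0.38)) = 0.2943.
Characteristic equation s² + 4.7s + 4.5K_p = 0 gives ζ = 4.7/(2√(4.5K_p)).
Setting ζ = 0.2943: √(4.5K_p) = 4.7/(2·0.2943) = 7.984, so K_p = 63.74/4.5 = 14.2.

K_p = 14.2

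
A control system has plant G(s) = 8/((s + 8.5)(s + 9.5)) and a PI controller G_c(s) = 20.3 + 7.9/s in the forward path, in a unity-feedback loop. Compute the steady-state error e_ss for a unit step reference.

0

The open loop G_c(s)G(s) has a pole at the origin (type 1), so the static position error constant is infinite and e_ss = 1/(1+∞) = 0.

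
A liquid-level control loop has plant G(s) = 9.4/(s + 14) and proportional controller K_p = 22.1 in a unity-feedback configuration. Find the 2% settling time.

Closed-loop transfer function: T(s) = K_p·G(s)/(1 + K_p·G(s)) = 207.7/(s + 14 + 207.7) = 207.7/(s + 221.7).
Time constant τ = 1/221.7 = 0.00451 s, so the 2% settling time is about 4τ = 0.018 s.

T_s ≈ 0.018 s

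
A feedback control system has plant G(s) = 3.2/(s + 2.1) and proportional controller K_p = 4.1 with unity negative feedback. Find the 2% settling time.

T_s ≈ 0.263 s

Closed-loop transfer function: T(s) = K_p·G(s)/(1 + K_p·G(s)) = 13.12/(s + 2.1 + 13.12) = 13.12/(s + 15.22).
Time constant τ = 1/15.22 = 0.0657 s, so the 2% settling time is about 4τ = 0.263 s.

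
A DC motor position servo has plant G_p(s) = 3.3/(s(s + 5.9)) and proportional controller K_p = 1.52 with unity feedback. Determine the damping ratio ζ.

ζ = 1.32

With unity feedback the closed-loop characteristic equation is s² + 5.9s + 1.52·3.3 = s² + 5.9s + 5.016 = 0.
Matching s² + 2ζω_n s + ω_n²: ω_n = √5.016 = 2.24 rad/s and 2ζω_n = 5.9, so ζ = 5.9/(2·2.24) = 1.32.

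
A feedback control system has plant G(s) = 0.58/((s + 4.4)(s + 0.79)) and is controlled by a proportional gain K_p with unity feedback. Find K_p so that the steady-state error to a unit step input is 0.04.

K_p = 144

For a type-0 loop with proportional control, e_ss = 1/(1 + K_p·G(0)).
G(0) = 0.1669. Require 1/(1 + K_p·0.1669) = 0.04, so 1 + 0.1669·K_p = 25.
K_p = (25 − 1)/0.1669 = 144.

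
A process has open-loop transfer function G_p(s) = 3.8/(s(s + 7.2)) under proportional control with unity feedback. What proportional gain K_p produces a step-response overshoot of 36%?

From %OS = 100·exp(−πζ/√(1−ζ²)) = 36%, ζ = −ln(0.36)/√(π²+ln²(0.36)) = 0.3093.
Characteristic equation s² + 7.2s + 3.8K_p = 0 gives ζ = 7.2/(2√(3.8K_p)).
Setting ζ = 0.3093: √(3.8K_p) = 7.2/(2·0.3093) = 11.64, so K_p = 135.5/3.8 = 35.7.

K_p = 35.7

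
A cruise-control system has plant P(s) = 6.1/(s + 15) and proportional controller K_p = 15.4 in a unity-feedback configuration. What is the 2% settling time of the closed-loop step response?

Closed-loop transfer function: T(s) = K_p·P(s)/(1 + K_p·P(s)) = 93.94/(s + 15 + 93.94) = 93.94/(s + 108.9).
Time constant τ = 1/108.9 = 0.009179 s, so the 2% settling time is about 4τ = 0.0367 s.

T_s ≈ 0.0367 s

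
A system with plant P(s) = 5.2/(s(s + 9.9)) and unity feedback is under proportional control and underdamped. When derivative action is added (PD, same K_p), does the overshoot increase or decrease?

decrease

The derivative term adds K·K_d to the s-coefficient of the characteristic equation, raising 2ζω_n while ω_n is unchanged; ζ increases, so overshoot decreases.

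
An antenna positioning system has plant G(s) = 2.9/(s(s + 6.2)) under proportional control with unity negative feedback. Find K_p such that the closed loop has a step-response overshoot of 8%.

K_p = 8.44

From %OS = 100·exp(−πζ/√(1−ζ²)) = 8%, ζ = −ln(0.08)/√(π²+ln²(0.08)) = 0.6266.
Characteristic equation s² + 6.2s + 2.9K_p = 0 gives ζ = 6.2/(2√(2.9K_p)).
Setting ζ = 0.6266: √(2.9K_p) = 6.2/(2·0.6266) = 4.948, so K_p = 24.48/2.9 = 8.44.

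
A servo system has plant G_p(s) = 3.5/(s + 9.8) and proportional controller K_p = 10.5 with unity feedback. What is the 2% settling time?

Closed-loop transfer function: T(s) = K_p·G_p(s)/(1 + K_p·G_p(s)) = 36.75/(s + 9.8 + 36.75) = 36.75/(s + 46.55).
Time constant τ = 1/46.55 = 0.02148 s, so the 2% settling time is about 4τ = 0.0859 s.

T_s ≈ 0.0859 s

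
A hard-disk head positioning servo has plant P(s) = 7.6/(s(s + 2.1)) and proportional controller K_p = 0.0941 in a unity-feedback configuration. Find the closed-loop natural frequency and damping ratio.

ω_n = 0.846 rad/s, ζ = 1.24

The closed-loop denominator is s(s+2.1) + 0.0941·7.6 = s² + 2.1s + 0.7152.
So ω_n² = 0.7152 ⇒ ω_n = 0.8457 rad/s, and ζ = 2.1/(2ω_n) = 1.24.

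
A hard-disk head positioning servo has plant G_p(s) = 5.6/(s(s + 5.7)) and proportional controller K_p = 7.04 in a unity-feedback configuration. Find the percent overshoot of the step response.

Closed-loop characteristic equation: s² + 5.7s + 39.42 = 0, so ω_n = 6.279 rad/s and ζ = 5.7/(2·6.279) = 0.4539.
%OS = 100·exp(−πζ/√(1−ζ²)) = 100·exp(−π·0.4539/√0.794) = 20.2%.

20.2%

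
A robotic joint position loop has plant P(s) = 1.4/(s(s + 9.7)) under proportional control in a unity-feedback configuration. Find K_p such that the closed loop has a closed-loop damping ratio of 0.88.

Closed-loop characteristic equation: s² + 9.7s + K_p·1.4 = 0.
So ω_n = √(1.4K_p) and 2ζω_n = 9.7, giving ζ = 9.7/(2√(1.4K_p)).
Setting ζ = 0.88: √(1.4K_p) = 9.7/(2·0.88) = 5.511, so K_p = 30.38/1.4 = 21.7.

K_p = 21.7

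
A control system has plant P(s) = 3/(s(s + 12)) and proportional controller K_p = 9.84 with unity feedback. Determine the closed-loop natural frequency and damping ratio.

The closed-loop denominator is s(s+12) + 9.84·3 = s² + 12s + 29.52.
Matching s² + 2ζω_n s + ω_n²: ω_n = √29.52 = 5.433 rad/s and 2ζω_n = 12, so ζ = 12/(2·5.433) = 1.1.

ω_n = 5.43 rad/s, ζ = 1.1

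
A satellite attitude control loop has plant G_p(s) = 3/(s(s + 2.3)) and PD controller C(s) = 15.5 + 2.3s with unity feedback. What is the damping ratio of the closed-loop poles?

Forward path: (15.5 + 2.3s)·3/(s(s+2.3)). The closed-loop characteristic equation is s² + (2.3 + 3·2.3)s + 3·15.5 = 0.
That is s² + 9.2s + 46.5 = 0, so ω_n = 6.819 rad/s and ζ = 9.2/(2·6.819) = 0.6746.

ζ = 0.675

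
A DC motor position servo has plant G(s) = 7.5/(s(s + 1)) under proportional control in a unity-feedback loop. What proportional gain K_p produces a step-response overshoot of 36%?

From %OS = 100·exp(−πζ/√(1−ζ²)) = 36%, ζ = −ln(0.36)/√(π²+ln²(0.36)) = 0.3093.
Characteristic equation s² + 1s + 7.5K_p = 0 gives ζ = 1/(2√(7.5K_p)).
Setting ζ = 0.3093: √(7.5K_p) = 1/(2·0.3093) = 1.617, so K_p = 2.614/7.5 = 0.349.

K_p = 0.349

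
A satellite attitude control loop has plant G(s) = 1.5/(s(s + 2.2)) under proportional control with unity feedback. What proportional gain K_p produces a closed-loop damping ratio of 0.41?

K_p = 4.8

Closed-loop characteristic equation: s² + 2.2s + K_p·1.5 = 0.
So ω_n = √(1.5K_p) and 2ζω_n = 2.2, giving ζ = 2.2/(2√(1.5K_p)).
Setting ζ = 0.41: √(1.5K_p) = 2.2/(2·0.41) = 2.683, so K_p = 7.198/1.5 = 4.8.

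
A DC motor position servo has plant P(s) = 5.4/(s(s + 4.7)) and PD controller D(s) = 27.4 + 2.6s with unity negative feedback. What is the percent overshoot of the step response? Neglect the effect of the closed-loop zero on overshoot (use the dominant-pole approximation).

Forward path: (27.4 + 2.6s)·5.4/(s(s+4.7)). The closed-loop characteristic equation is s² + (4.7 + 5.4·2.6)s + 5.4·27.4 = 0.
That is s² + 18.74s + 148 = 0, so ω_n = 12.16 rad/s and ζ = 18.74/(2·12.16) = 0.7703.
%OS = 100·exp(−πζ/√(1−ζ²)) = 2.25%.

2.25%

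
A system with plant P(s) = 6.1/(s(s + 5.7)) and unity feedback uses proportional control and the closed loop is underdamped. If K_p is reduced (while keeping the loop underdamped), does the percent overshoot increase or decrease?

decrease

ζ = 5.7/(2√(6.1K_p)) rises as K_p falls; higher damping means less overshoot.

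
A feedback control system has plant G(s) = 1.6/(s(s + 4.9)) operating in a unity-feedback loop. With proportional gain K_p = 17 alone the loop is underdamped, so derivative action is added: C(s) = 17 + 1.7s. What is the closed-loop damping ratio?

ζ = 0.731

Forward path: (17 + 1.7s)·1.6/(s(s+4.9)). The closed-loop characteristic equation is s² + (4.9 + 1.6·1.7)s + 1.6·17 = 0.
That is s² + 7.62s + 27.2 = 0, so ω_n = 5.215 rad/s and ζ = 7.62/(2·5.215) = 0.7305.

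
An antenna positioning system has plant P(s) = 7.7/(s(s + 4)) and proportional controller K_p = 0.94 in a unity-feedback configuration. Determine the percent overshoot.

3.04%

From 1 + K_pP(s) = 0: s² + 4s + 7.238 = 0 ⇒ ω_n = 2.69, ζ = 0.7434.
%OS = 100·exp(−πζ/√(1−ζ²)) = 100·exp(−π·0.7434/√0.4474) = 3.04%.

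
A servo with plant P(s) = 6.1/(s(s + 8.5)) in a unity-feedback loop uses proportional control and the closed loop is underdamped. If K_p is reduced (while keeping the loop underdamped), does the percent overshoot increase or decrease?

ζ = 8.5/(2√(6.1K_p)) rises as K_p falls; higher damping means less overshoot.

decrease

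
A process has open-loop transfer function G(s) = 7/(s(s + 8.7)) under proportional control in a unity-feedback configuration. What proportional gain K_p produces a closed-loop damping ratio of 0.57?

K_p = 8.32

Closed-loop characteristic equation: s² + 8.7s + K_p·7 = 0.
So ω_n = √(7K_p) and 2ζω_n = 8.7, giving ζ = 8.7/(2√(7K_p)).
Setting ζ = 0.57: √(7K_p) = 8.7/(2·0.57) = 7.632, so K_p = 58.24/7 = 8.32.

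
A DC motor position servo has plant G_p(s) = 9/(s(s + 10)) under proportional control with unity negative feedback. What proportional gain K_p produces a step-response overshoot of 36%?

From %OS = 100·exp(−πζ/√(1−ζ²)) = 36%, ζ = −ln(0.36)/√(π²+ln²(0.36)) = 0.3093.
Characteristic equation s² + 10s + 9K_p = 0 gives ζ = 10/(2√(9K_p)).
Setting ζ = 0.3093: √(9K_p) = 10/(2·0.3093) = 16.17, so K_p = 261.4/9 = 29.

K_p = 29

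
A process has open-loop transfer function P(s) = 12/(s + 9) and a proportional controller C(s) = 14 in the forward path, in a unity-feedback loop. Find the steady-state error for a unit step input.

0.0508

The loop is type 0. Static position error constant K_pos = C(0)·P(0) = 14·1.333 = 18.67.
Steady-state error to a unit step: e_ss = 1/(1+K_pos) = 1/19.67 = 0.0508.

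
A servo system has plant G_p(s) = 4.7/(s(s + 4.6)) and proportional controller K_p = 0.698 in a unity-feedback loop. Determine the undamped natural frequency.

ω_n = 1.81 rad/s

The closed-loop denominator is s(s+4.6) + 0.698·4.7 = s² + 4.6s + 3.281.
Matching s² + 2ζω_n s + ω_n²: ω_n = √3.281 = 1.811 rad/s and 2ζω_n = 4.6, so ζ = 4.6/(2·1.811) = 1.27.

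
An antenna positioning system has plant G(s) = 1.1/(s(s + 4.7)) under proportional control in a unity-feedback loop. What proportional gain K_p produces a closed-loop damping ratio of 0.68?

K_p = 10.9

Closed-loop characteristic equation: s² + 4.7s + K_p·1.1 = 0.
So ω_n = √(1.1K_p) and 2ζω_n = 4.7, giving ζ = 4.7/(2√(1.1K_p)).
Setting ζ = 0.68: √(1.1K_p) = 4.7/(2·0.68) = 3.456, so K_p = 11.94/1.1 = 10.9.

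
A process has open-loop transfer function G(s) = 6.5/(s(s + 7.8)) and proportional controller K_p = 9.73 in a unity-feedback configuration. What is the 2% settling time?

From 1 + K_pG(s) = 0: s² + 7.8s + 63.25 = 0 ⇒ ω_n = 7.953, ζ = 0.4904.
2% settling time T_s ≈ 4/(ζω_n) = 4/3.9 = 1.03 s.

T_s ≈ 1.03 s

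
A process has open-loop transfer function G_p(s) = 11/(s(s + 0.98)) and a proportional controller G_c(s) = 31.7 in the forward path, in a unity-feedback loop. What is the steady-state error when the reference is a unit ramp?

0.00281

The loop has one pole at the origin (type 1). Velocity error constant K_v = lim_{s→0} s·G_c(s)G_p(s) = 31.7·11/0.98 = 355.8.
Steady-state error to a unit ramp: e_ss = 1/K_v = 0.00281.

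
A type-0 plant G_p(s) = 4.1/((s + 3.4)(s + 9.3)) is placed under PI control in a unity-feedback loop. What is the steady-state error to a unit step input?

The PI controller's integrator makes the forward path type 1, so e_ss to a step is zero.

0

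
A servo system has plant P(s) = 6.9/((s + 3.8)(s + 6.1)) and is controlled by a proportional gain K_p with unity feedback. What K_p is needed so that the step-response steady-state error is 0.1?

The loop is type 0, so e_ss(step) = 1/(1 + K_pos) with K_pos = K_p·P(0).
P(0) = 0.2977. Require 1/(1 + K_p·0.2977) = 0.1, so 1 + 0.2977·K_p = 10.
K_p = (10 − 1)/0.2977 = 30.2.

K_p = 30.2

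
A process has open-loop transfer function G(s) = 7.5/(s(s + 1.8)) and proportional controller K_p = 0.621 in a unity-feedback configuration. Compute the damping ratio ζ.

With unity feedback the closed-loop characteristic equation is s² + 1.8s + 0.621·7.5 = s² + 1.8s + 4.657 = 0.
So ω_n² = 4.657 ⇒ ω_n = 2.158 rad/s, and ζ = 1.8/(2ω_n) = 0.417.

ζ = 0.417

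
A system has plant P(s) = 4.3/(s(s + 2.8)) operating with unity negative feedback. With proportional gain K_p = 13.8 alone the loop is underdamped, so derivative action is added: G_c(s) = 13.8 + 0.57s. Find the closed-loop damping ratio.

Forward path: (13.8 + 0.57s)·4.3/(s(s+2.8)). The closed-loop characteristic equation is s² + (2.8 + 4.3·0.57)s + 4.3·13.8 = 0.
That is s² + 5.251s + 59.34 = 0, so ω_n = 7.703 rad/s and ζ = 5.251/(2·7.703) = 0.3408.

ζ = 0.341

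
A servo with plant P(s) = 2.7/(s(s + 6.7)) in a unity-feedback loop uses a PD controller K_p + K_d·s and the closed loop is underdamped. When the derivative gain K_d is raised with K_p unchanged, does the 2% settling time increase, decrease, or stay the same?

Characteristic equation s² + (6.7 + 2.7K_d)s + 2.7K_p = 0: raising K_d increases ζω_n = (6.7+2.7K_d)/2 while the loop stays underdamped, so T_s ≈ 4/(ζω_n) decreases.

decrease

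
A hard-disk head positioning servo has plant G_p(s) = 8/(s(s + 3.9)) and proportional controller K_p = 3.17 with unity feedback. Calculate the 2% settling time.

T_s ≈ 2.05 s

Closed-loop characteristic equation: s² + 3.9s + 25.36 = 0, so ω_n = 5.036 rad/s and ζ = 3.9/(2·5.036) = 0.3872.
2% settling time T_s ≈ 4/(ζω_n) = 4/1.95 = 2.05 s.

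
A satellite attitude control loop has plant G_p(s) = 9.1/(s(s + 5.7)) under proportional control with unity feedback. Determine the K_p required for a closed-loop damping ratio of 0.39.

Closed-loop characteristic equation: s² + 5.7s + K_p·9.1 = 0.
So ω_n = √(9.1K_p) and 2ζω_n = 5.7, giving ζ = 5.7/(2√(9.1K_p)).
Setting ζ = 0.39: √(9.1K_p) = 5.7/(2·0.39) = 7.308, so K_p = 53.4/9.1 = 5.87.

K_p = 5.87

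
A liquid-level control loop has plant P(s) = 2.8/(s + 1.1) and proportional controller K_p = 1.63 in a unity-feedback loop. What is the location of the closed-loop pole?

Closed-loop transfer function: T(s) = K_p·P(s)/(1 + K_p·P(s)) = 4.564/(s + 1.1 + 4.564) = 4.564/(s + 5.664).
The closed-loop pole is at s = −5.664.

s = -5.664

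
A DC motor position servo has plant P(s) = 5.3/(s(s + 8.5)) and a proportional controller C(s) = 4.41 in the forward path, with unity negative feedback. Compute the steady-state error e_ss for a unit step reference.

The open loop C(s)P(s) has a pole at the origin (type 1), so the static position error constant is infinite and e_ss = 1/(1+∞) = 0.

0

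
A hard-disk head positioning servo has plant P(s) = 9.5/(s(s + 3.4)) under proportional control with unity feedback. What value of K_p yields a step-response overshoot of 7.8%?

K_p = 0.766

From %OS = 100·exp(−πζ/√(1−ζ²)) = 7.8%, ζ = −ln(0.078)/√(π²+ln²(0.078)) = 0.6304.
Characteristic equation s² + 3.4s + 9.5K_p = 0 gives ζ = 3.4/(2√(9.5K_p)).
Setting ζ = 0.6304: √(9.5K_p) = 3.4/(2·0.6304) = 2.697, so K_p = 7.273/9.5 = 0.766.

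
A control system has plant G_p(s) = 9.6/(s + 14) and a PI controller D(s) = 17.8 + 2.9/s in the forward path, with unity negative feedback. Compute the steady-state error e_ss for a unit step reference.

The open loop D(s)G_p(s) has a pole at the origin (type 1), so the static position error constant is infinite and e_ss = 1/(1+∞) = 0.

0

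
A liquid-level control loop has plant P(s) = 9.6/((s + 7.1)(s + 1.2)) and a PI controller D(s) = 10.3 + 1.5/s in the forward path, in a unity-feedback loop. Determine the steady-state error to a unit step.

0

The open loop D(s)P(s) has a pole at the origin (type 1), so the static position error constant is infinite and e_ss = 1/(1+∞) = 0.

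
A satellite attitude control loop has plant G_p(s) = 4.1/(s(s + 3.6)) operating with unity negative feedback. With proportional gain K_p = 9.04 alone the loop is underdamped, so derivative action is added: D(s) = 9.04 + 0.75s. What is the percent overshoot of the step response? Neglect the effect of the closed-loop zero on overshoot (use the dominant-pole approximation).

12.8%

Forward path: (9.04 + 0.75s)·4.1/(s(s+3.6)). The closed-loop characteristic equation is s² + (3.6 + 4.1·0.75)s + 4.1·9.04 = 0.
That is s² + 6.675s + 37.06 = 0, so ω_n = 6.088 rad/s and ζ = 6.675/(2·6.088) = 0.5482.
%OS = 100·exp(−πζ/√(1−ζ²)) = 12.8%.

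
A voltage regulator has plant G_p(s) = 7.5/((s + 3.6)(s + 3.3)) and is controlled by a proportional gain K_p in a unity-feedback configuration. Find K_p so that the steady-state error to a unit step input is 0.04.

K_p = 38

Steady-state error for a unit step on this type-0 loop is 1/(1 + K_p·G_p(0)).
G_p(0) = 0.6313. Require 1/(1 + K_p·0.6313) = 0.04, so 1 + 0.6313·K_p = 25.
K_p = (25 − 1)/0.6313 = 38.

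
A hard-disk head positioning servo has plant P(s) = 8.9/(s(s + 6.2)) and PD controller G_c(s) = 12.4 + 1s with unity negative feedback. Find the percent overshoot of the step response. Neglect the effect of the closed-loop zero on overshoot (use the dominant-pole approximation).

3.89%

Forward path: (12.4 + 1s)·8.9/(s(s+6.2)). The closed-loop characteristic equation is s² + (6.2 + 8.9·1)s + 8.9·12.4 = 0.
That is s² + 15.1s + 110.4 = 0, so ω_n = 10.51 rad/s and ζ = 15.1/(2·10.51) = 0.7187.
%OS = 100·exp(−πζ/√(1−ζ²)) = 3.89%.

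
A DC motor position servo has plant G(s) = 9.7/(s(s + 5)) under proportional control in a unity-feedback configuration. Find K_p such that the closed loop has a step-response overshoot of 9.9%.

K_p = 1.83

From %OS = 100·exp(−πζ/√(1−ζ²)) = 9.9%, ζ = −ln(0.099)/√(π²+ln²(0.099)) = 0.5928.
Characteristic equation s² + 5s + 9.7K_p = 0 gives ζ = 5/(2√(9.7K_p)).
Setting ζ = 0.5928: √(9.7K_p) = 5/(2·0.5928) = 4.217, so K_p = 17.78/9.7 = 1.83.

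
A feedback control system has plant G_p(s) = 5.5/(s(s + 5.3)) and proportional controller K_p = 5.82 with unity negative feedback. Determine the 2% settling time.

T_s ≈ 1.51 s

From 1 + K_pG_p(s) = 0: s² + 5.3s + 32.01 = 0 ⇒ ω_n = 5.658, ζ = 0.4684.
2% settling time T_s ≈ 4/(ζω_n) = 4/2.65 = 1.51 s.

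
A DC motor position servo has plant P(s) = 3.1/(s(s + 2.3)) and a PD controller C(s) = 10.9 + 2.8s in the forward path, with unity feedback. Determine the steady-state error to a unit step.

The open loop C(s)P(s) has a pole at the origin (type 1), so the static position error constant is infinite and e_ss = 1/(1+∞) = 0.

0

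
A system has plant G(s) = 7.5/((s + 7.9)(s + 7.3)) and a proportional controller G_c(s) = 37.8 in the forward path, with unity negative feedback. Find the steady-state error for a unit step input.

The loop is type 0. Static position error constant K_pos = G_c(0)·G(0) = 37.8·0.1301 = 4.916.
Steady-state error to a unit step: e_ss = 1/(1+K_pos) = 1/5.916 = 0.169.

0.169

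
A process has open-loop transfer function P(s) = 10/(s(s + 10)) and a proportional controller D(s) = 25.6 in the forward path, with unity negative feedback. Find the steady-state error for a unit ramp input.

0.0391

The loop has one pole at the origin (type 1). Velocity error constant K_v = lim_{s→0} s·D(s)P(s) = 25.6·10/10 = 25.6.
Steady-state error to a unit ramp: e_ss = 1/K_v = 0.0391.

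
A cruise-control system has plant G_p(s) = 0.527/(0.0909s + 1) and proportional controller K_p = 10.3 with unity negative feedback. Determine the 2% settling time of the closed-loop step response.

T_s ≈ 0.0566 s

Closed loop: T(s) = K_p·G_p/(1+K_p·G_p) = 5.428/(0.0909s + 1 + 5.428), with pole at s = −(1 + 5.428)/0.0909 = −70.72.
τ = 1/70.72 = 0.01414 s, so 2% settling time ≈ 4τ = 0.0566 s.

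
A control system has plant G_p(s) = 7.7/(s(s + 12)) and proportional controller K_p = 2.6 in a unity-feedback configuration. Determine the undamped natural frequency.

With unity feedback the closed-loop characteristic equation is s² + 12s + 2.6·7.7 = s² + 12s + 20.02 = 0.
So ω_n² = 20.02 ⇒ ω_n = 4.474 rad/s, and ζ = 12/(2ω_n) = 1.34.

ω_n = 4.47 rad/s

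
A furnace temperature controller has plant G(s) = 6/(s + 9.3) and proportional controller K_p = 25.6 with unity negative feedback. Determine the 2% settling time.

Closed-loop transfer function: T(s) = K_p·G(s)/(1 + K_p·G(s)) = 153.6/(s + 9.3 + 153.6) = 153.6/(s + 162.9).
Time constant τ = 1/162.9 = 0.006139 s, so the 2% settling time is about 4τ = 0.0246 s.

T_s ≈ 0.0246 s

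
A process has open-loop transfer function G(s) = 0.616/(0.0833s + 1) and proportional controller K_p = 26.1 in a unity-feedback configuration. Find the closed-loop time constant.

τ = 0.00488 s

Closed loop: T(s) = K_p·G/(1+K_p·G) = 16.08/(0.0833s + 1 + 16.08), with pole at s = −(1 + 16.08)/0.0833 = −205.
Closed-loop time constant τ = 1/205 = 0.00488 s.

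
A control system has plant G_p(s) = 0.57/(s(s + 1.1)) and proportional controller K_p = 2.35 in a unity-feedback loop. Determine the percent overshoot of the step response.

18.3%

The closed-loop denominator s² + 1.1s + 1.339 gives ω_n = √1.339 = 1.157 and ζ = 1.1/(2ω_n) = 0.4752.
%OS = 100·exp(−πζ/√(1−ζ²)) = 100·exp(−π·0.4752/√0.7742) = 18.3%.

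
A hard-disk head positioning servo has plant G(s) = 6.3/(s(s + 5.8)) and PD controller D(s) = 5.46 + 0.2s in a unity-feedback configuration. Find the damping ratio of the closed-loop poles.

ζ = 0.602

Forward path: (5.46 + 0.2s)·6.3/(s(s+5.8)). The closed-loop characteristic equation is s² + (5.8 + 6.3·0.2)s + 6.3·5.46 = 0.
That is s² + 7.06s + 34.4 = 0, so ω_n = 5.865 rad/s and ζ = 7.06/(2·5.865) = 0.6019.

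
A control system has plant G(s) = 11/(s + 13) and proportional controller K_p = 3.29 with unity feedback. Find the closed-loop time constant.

Closed-loop transfer function: T(s) = K_p·G(s)/(1 + K_p·G(s)) = 36.19/(s + 13 + 36.19) = 36.19/(s + 49.19).
Time constant τ = 1/49.19 = 0.0203 s.

τ = 0.0203 s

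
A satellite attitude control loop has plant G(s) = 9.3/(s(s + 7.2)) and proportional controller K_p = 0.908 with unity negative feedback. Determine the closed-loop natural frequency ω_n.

With unity feedback the closed-loop characteristic equation is s² + 7.2s + 0.908·9.3 = s² + 7.2s + 8.444 = 0.
Matching s² + 2ζω_n s + ω_n²: ω_n = √8.444 = 2.906 rad/s and 2ζω_n = 7.2, so ζ = 7.2/(2·2.906) = 1.24.

ω_n = 2.91 rad/s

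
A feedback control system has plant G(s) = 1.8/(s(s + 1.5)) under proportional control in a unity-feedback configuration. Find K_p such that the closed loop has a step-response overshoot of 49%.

From %OS = 100·exp(−πζ/√(1−ζ²)) = 49%, ζ = −ln(0.49)/√(π²+ln²(0.49)) = 0.2214.
Characteristic equation s² + 1.5s + 1.8K_p = 0 gives ζ = 1.5/(2√(1.8K_p)).
Setting ζ = 0.2214: √(1.8K_p) = 1.5/(2·0.2214) = 3.387, so K_p = 11.47/1.8 = 6.37.

K_p = 6.37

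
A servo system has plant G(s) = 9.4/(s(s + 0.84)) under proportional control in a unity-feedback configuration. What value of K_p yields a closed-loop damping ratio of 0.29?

Closed-loop characteristic equation: s² + 0.84s + K_p·9.4 = 0.
So ω_n = √(9.4K_p) and 2ζω_n = 0.84, giving ζ = 0.84/(2√(9.4K_p)).
Setting ζ = 0.29: √(9.4K_p) = 0.84/(2·0.29) = 1.448, so K_p = 2.098/9.4 = 0.223.

K_p = 0.223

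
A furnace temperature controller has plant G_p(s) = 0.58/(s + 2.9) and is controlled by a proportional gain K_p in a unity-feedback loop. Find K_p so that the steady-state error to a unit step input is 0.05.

K_p = 95

For a type-0 loop with proportional control, e_ss = 1/(1 + K_p·G_p(0)).
G_p(0) = 0.2. Require 1/(1 + K_p·0.2) = 0.05, so 1 + 0.2·K_p = 20.
K_p = (20 − 1)/0.2 = 95.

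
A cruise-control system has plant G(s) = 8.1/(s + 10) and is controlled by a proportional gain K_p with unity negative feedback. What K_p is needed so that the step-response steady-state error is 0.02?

K_p = 60.5

Steady-state error for a unit step on this type-0 loop is 1/(1 + K_p·G(0)).
G(0) = 0.81. Require 1/(1 + K_p·0.81) = 0.02, so 1 + 0.81·K_p = 50.
K_p = (50 − 1)/0.81 = 60.5.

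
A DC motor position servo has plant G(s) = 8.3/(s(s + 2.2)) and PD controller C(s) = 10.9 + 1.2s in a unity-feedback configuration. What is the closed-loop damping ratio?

Forward path: (10.9 + 1.2s)·8.3/(s(s+2.2)). The closed-loop characteristic equation is s² + (2.2 + 8.3·1.2)s + 8.3·10.9 = 0.
That is s² + 12.16s + 90.47 = 0, so ω_n = 9.512 rad/s and ζ = 12.16/(2·9.512) = 0.6392.

ζ = 0.639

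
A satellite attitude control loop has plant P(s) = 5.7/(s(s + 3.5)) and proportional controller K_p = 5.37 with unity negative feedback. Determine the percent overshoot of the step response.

From 1 + K_pP(s) = 0: s² + 3.5s + 30.61 = 0 ⇒ ω_n = 5.533, ζ = 0.3163.
%OS = 100·exp(−πζ/√(1−ζ²)) = 100·exp(−π·0.3163/√0.8999) = 35.1%.

35.1%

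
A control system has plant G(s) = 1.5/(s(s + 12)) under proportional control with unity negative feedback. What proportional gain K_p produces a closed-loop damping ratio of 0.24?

Closed-loop characteristic equation: s² + 12s + K_p·1.5 = 0.
So ω_n = √(1.5K_p) and 2ζω_n = 12, giving ζ = 12/(2√(1.5K_p)).
Setting ζ = 0.24: √(1.5K_p) = 12/(2·0.24) = 25, so K_p = 625/1.5 = 417.

K_p = 417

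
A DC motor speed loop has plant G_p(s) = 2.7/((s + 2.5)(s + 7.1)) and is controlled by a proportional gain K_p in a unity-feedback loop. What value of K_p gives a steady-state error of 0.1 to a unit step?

Steady-state error for a unit step on this type-0 loop is 1/(1 + K_p·G_p(0)).
G_p(0) = 0.1521. Require 1/(1 + K_p·0.1521) = 0.1, so 1 + 0.1521·K_p = 10.
K_p = (10 − 1)/0.1521 = 59.2.

K_p = 59.2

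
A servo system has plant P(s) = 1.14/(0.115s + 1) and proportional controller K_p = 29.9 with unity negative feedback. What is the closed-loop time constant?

Closed loop: T(s) = K_p·P/(1+K_p·P) = 34.09/(0.115s + 1 + 34.09), with pole at s = −(1 + 34.09)/0.115 = −305.1.
Closed-loop time constant τ = 1/305.1 = 0.00328 s.

τ = 0.00328 s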